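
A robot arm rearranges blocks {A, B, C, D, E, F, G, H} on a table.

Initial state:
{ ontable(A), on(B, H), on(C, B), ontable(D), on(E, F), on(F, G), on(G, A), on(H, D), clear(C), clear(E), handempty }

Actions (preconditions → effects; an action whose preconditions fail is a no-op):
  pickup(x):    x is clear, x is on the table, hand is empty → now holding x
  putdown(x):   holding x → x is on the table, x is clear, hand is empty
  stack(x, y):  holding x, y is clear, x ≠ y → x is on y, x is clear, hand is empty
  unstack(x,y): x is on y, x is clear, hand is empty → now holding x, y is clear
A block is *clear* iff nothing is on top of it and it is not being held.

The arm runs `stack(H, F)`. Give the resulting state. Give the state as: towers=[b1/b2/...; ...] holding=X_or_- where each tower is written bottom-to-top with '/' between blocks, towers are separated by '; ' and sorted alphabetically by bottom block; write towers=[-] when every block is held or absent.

towers=[A/G/F/E; D/H/B/C] holding=-

before: towers=[A/G/F/E; D/H/B/C] holding=-
pre[stack(H, F)]: holding(H) fail, clear(F) fail, H≠F ok
holding(H), clear(F) unmet → stack(H, F) is a no-op
after:  towers=[A/G/F/E; D/H/B/C] holding=-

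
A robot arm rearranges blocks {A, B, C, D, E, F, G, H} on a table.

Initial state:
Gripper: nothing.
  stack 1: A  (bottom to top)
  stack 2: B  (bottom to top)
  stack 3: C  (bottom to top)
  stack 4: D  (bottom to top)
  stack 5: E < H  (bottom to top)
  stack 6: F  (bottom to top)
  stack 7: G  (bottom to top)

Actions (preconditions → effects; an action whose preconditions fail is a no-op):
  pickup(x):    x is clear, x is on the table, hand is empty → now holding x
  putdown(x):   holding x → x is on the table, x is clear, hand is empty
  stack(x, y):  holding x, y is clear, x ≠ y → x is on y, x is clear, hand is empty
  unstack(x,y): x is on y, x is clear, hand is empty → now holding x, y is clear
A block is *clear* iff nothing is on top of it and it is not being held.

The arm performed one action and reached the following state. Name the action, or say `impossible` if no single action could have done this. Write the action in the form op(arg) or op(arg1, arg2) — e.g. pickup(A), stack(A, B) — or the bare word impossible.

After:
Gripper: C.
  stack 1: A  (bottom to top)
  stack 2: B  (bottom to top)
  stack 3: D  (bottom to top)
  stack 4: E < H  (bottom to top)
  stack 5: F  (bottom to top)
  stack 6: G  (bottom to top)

pickup(C)

target: towers=[A; B; D; E/H; F; G] holding=C
         pickup(G) → towers=[A; B; C; D; E/H; F] holding=G
         pickup(A) → towers=[B; C; D; E/H; F; G] holding=A
     unstack(H, E) → towers=[A; B; C; D; E; F; G] holding=H
         pickup(B) → towers=[A; C; D; E/H; F; G] holding=B
         pickup(F) → towers=[A; B; C; D; E/H; G] holding=F
         pickup(D) → towers=[A; B; C; E/H; F; G] holding=D
         pickup(C) → towers=[A; B; D; E/H; F; G] holding=C  ← match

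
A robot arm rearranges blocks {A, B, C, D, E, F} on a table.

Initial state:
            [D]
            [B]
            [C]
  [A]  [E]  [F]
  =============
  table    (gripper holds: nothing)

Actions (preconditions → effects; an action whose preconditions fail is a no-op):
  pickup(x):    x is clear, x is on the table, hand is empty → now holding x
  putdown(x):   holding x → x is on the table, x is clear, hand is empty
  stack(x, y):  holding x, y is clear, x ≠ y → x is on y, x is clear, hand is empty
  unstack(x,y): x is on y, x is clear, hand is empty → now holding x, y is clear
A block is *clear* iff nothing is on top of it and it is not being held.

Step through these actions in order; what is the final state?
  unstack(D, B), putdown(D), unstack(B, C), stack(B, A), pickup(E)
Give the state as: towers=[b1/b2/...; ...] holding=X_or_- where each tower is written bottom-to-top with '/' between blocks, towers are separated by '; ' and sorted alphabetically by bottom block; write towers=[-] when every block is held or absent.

towers=[A/B; D; F/C] holding=E

step 1 (unstack(D, B)): towers=[A; E; F/C/B] holding=D
step 2 (putdown(D)): towers=[A; D; E; F/C/B] holding=-
step 3 (unstack(B, C)): towers=[A; D; E; F/C] holding=B
step 4 (stack(B, A)): towers=[A/B; D; E; F/C] holding=-
step 5 (pickup(E)): towers=[A/B; D; F/C] holding=E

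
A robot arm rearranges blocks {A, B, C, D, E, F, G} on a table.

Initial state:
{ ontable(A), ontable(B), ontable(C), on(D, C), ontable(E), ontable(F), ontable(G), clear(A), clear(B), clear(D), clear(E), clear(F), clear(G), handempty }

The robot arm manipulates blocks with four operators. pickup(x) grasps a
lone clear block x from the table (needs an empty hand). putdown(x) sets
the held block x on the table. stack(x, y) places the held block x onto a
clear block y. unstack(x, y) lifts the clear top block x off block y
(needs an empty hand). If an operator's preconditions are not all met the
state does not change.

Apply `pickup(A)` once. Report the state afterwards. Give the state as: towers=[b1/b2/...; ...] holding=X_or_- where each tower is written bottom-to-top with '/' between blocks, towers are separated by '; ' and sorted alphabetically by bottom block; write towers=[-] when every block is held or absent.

towers=[B; C/D; E; F; G] holding=A

before: towers=[A; B; C/D; E; F; G] holding=-
pre[pickup(A)]: clear(A) ok, ontable(A) ok, handempty ok
all met → apply pickup(A)
after:  towers=[B; C/D; E; F; G] holding=A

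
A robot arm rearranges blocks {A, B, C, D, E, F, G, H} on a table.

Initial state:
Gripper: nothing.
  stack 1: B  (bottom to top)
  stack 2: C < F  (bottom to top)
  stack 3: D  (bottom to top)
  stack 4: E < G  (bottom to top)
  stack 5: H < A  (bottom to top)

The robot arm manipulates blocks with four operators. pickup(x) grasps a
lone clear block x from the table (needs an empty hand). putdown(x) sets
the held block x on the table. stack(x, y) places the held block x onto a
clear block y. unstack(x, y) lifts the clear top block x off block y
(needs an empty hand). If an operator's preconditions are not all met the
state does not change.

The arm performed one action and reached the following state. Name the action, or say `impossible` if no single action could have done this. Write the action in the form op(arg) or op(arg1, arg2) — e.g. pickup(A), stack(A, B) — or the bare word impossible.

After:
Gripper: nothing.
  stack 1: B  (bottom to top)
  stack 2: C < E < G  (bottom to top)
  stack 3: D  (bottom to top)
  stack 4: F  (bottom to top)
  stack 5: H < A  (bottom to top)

impossible

target: towers=[B; C/E/G; D; F; H/A] holding=-
     unstack(G, E) → towers=[B; C/F; D; E; H/A] holding=G
     unstack(A, H) → towers=[B; C/F; D; E/G; H] holding=A
         pickup(B) → towers=[C/F; D; E/G; H/A] holding=B
     unstack(F, C) → towers=[B; C; D; E/G; H/A] holding=F
         pickup(D) → towers=[B; C/F; E/G; H/A] holding=D
none of the 5 applicable actions match → impossible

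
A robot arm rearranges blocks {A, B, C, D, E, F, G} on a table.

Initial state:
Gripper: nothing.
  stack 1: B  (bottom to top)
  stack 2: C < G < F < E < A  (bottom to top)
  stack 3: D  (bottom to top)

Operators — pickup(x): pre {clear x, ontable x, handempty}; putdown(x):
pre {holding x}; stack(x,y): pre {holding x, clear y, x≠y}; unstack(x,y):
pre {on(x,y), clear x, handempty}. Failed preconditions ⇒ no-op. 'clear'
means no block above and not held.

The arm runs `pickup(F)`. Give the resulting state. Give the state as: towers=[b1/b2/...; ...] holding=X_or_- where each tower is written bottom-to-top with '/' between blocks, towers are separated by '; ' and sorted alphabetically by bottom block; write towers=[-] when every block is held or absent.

towers=[B; C/G/F/E/A; D] holding=-

before: towers=[B; C/G/F/E/A; D] holding=-
pre[pickup(F)]: clear(F) fail, ontable(F) fail, handempty ok
clear(F), ontable(F) unmet → pickup(F) is a no-op
after:  towers=[B; C/G/F/E/A; D] holding=-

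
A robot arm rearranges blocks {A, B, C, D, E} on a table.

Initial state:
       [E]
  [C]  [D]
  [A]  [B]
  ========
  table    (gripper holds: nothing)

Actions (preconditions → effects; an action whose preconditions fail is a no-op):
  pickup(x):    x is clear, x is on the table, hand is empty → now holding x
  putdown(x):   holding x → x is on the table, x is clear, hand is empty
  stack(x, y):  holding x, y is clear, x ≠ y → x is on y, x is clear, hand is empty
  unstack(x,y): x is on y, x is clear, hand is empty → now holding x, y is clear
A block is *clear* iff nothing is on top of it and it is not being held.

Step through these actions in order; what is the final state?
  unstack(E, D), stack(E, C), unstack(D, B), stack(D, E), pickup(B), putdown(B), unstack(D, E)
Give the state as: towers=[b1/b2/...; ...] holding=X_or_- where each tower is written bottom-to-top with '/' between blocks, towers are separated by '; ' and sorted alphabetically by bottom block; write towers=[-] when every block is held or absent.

step 1 (unstack(E, D)): towers=[A/C; B/D] holding=E
step 2 (stack(E, C)): towers=[A/C/E; B/D] holding=-
step 3 (unstack(D, B)): towers=[A/C/E; B] holding=D
step 4 (stack(D, E)): towers=[A/C/E/D; B] holding=-
step 5 (pickup(B)): towers=[A/C/E/D] holding=B
step 6 (putdown(B)): towers=[A/C/E/D; B] holding=-
step 7 (unstack(D, E)): towers=[A/C/E; B] holding=D

towers=[A/C/E; B] holding=D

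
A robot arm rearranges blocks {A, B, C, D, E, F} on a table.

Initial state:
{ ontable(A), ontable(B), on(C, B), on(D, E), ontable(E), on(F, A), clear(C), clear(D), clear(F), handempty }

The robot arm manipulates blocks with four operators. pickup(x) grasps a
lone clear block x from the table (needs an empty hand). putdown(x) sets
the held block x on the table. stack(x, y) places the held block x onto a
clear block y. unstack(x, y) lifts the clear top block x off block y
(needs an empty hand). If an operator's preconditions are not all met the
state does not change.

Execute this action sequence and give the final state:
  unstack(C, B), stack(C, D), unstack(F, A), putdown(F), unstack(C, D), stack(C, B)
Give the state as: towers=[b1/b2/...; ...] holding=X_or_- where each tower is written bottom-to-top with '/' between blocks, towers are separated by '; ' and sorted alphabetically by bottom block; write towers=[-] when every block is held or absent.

step 1 (unstack(C, B)): towers=[A/F; B; E/D] holding=C
step 2 (stack(C, D)): towers=[A/F; B; E/D/C] holding=-
step 3 (unstack(F, A)): towers=[A; B; E/D/C] holding=F
step 4 (putdown(F)): towers=[A; B; E/D/C; F] holding=-
step 5 (unstack(C, D)): towers=[A; B; E/D; F] holding=C
step 6 (stack(C, B)): towers=[A; B/C; E/D; F] holding=-

towers=[A; B/C; E/D; F] holding=-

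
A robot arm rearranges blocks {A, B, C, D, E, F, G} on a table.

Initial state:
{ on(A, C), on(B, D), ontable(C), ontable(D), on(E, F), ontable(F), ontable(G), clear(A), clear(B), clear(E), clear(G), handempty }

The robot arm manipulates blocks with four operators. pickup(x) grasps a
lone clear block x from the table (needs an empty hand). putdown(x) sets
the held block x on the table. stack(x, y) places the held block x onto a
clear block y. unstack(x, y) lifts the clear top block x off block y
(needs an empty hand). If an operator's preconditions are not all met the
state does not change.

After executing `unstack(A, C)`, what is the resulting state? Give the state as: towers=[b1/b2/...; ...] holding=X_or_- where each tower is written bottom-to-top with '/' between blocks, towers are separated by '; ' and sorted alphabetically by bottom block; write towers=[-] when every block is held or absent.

towers=[C; D/B; F/E; G] holding=A

before: towers=[C/A; D/B; F/E; G] holding=-
pre[unstack(A, C)]: on(A,C) yes, clear(A) yes, handempty yes
all met → apply unstack(A, C)
after:  towers=[C; D/B; F/E; G] holding=A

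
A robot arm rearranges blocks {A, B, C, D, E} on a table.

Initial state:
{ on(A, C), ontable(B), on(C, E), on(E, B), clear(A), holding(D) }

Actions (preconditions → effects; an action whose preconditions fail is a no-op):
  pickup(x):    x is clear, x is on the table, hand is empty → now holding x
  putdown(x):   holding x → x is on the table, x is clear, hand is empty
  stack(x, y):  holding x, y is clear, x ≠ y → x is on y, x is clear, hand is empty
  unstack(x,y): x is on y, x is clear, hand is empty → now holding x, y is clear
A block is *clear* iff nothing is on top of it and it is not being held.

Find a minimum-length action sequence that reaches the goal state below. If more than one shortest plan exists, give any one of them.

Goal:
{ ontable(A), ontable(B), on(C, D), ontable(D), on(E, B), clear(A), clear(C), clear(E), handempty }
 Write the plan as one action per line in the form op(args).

step 1 (putdown(D)): towers=[B/E/C/A; D] holding=-
step 2 (unstack(A, C)): towers=[B/E/C; D] holding=A
step 3 (putdown(A)): towers=[A; B/E/C; D] holding=-
step 4 (unstack(C, E)): towers=[A; B/E; D] holding=C
step 5 (stack(C, D)): towers=[A; B/E; D/C] holding=-
goal check: towers=[A; B/E; D/C] holding=- — reached (length 5, optimal by BFS)

putdown(D)
unstack(A, C)
putdown(A)
unstack(C, E)
stack(C, D)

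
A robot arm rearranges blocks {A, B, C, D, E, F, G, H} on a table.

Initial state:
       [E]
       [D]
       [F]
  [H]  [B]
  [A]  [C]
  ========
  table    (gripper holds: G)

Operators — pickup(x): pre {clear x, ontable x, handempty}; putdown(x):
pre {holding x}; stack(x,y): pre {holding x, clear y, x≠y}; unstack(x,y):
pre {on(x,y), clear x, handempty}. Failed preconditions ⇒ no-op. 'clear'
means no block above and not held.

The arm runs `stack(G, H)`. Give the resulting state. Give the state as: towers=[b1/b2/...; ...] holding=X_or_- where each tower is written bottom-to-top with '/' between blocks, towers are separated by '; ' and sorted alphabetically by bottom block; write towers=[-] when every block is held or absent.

towers=[A/H/G; C/B/F/D/E] holding=-

before: towers=[A/H; C/B/F/D/E] holding=G
pre[stack(G, H)]: holding(G) ok, clear(H) ok, G≠H ok
all met → apply stack(G, H)
after:  towers=[A/H/G; C/B/F/D/E] holding=-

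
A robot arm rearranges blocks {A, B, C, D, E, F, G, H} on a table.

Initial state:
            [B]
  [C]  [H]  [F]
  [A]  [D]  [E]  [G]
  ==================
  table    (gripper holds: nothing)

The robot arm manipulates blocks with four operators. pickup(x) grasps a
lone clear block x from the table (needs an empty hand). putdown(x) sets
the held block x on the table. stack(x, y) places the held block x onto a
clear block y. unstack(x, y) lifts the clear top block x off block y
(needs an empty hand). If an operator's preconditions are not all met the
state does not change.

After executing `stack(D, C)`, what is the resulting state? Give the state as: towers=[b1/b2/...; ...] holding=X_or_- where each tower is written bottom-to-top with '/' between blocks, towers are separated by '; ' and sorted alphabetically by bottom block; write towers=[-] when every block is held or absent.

towers=[A/C; D/H; E/F/B; G] holding=-

before: towers=[A/C; D/H; E/F/B; G] holding=-
pre[stack(D, C)]: holding(D) no, clear(C) yes, D≠C yes
holding(D) unmet → stack(D, C) is a no-op
after:  towers=[A/C; D/H; E/F/B; G] holding=-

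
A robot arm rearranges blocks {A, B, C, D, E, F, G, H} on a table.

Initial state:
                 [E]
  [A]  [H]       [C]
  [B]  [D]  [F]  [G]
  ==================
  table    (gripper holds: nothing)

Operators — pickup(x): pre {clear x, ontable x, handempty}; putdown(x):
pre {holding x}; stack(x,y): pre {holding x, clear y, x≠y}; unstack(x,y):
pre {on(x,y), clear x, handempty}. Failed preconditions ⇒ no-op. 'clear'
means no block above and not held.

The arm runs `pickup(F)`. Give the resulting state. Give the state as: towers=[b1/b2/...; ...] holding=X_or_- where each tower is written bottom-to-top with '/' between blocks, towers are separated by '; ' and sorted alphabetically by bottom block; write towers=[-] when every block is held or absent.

before: towers=[B/A; D/H; F; G/C/E] holding=-
pre[pickup(F)]: clear(F) ✓, ontable(F) ✓, handempty ✓
all met → apply pickup(F)
after:  towers=[B/A; D/H; G/C/E] holding=F

towers=[B/A; D/H; G/C/E] holding=F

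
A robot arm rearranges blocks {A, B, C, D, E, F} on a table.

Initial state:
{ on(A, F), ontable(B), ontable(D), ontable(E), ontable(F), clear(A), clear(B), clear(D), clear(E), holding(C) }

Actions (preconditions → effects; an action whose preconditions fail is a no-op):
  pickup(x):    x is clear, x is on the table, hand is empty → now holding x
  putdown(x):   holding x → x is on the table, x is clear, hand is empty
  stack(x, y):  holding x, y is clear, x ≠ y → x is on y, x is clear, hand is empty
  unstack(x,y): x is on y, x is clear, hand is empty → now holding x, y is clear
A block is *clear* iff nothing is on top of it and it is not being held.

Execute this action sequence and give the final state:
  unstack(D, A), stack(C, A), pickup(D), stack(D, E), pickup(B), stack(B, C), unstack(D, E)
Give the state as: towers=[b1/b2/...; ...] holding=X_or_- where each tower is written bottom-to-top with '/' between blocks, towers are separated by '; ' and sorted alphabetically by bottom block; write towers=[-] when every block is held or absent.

step 1 (unstack(D, A)) [no-op]: towers=[B; D; E; F/A] holding=C
step 2 (stack(C, A)): towers=[B; D; E; F/A/C] holding=-
step 3 (pickup(D)): towers=[B; E; F/A/C] holding=D
step 4 (stack(D, E)): towers=[B; E/D; F/A/C] holding=-
step 5 (pickup(B)): towers=[E/D; F/A/C] holding=B
step 6 (stack(B, C)): towers=[E/D; F/A/C/B] holding=-
step 7 (unstack(D, E)): towers=[E; F/A/C/B] holding=D

towers=[E; F/A/C/B] holding=D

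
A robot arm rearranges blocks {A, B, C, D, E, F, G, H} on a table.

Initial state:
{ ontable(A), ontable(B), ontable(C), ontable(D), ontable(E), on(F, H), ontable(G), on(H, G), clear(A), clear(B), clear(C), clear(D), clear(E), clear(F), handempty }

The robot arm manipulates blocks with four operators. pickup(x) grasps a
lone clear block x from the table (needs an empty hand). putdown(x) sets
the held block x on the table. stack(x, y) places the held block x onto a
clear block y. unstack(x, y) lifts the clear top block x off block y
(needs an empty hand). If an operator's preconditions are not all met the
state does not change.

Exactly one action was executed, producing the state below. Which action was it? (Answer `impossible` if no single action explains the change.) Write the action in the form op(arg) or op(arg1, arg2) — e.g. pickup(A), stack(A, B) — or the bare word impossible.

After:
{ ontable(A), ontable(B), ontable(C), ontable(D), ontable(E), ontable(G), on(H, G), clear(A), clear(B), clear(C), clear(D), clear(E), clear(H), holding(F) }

unstack(F, H)

target: towers=[A; B; C; D; E; G/H] holding=F
         pickup(A) → towers=[B; C; D; E; G/H/F] holding=A
         pickup(E) → towers=[A; B; C; D; G/H/F] holding=E
         pickup(B) → towers=[A; C; D; E; G/H/F] holding=B
     unstack(F, H) → towers=[A; B; C; D; E; G/H] holding=F  ← match
         pickup(D) → towers=[A; B; C; E; G/H/F] holding=D
         pickup(C) → towers=[A; B; D; E; G/H/F] holding=C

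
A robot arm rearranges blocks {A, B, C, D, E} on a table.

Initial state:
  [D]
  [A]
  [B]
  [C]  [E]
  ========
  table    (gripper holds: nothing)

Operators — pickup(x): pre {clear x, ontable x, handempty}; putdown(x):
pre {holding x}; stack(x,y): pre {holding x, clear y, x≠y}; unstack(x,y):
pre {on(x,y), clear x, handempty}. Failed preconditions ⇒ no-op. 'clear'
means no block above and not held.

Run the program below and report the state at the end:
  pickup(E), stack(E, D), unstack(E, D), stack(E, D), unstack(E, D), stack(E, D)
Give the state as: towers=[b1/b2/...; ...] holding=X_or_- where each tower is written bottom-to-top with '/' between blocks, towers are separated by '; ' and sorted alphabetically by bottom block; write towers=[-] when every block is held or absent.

towers=[C/B/A/D/E] holding=-

step 1 (pickup(E)): towers=[C/B/A/D] holding=E
step 2 (stack(E, D)): towers=[C/B/A/D/E] holding=-
step 3 (unstack(E, D)): towers=[C/B/A/D] holding=E
step 4 (stack(E, D)): towers=[C/B/A/D/E] holding=-
step 5 (unstack(E, D)): towers=[C/B/A/D] holding=E
step 6 (stack(E, D)): towers=[C/B/A/D/E] holding=-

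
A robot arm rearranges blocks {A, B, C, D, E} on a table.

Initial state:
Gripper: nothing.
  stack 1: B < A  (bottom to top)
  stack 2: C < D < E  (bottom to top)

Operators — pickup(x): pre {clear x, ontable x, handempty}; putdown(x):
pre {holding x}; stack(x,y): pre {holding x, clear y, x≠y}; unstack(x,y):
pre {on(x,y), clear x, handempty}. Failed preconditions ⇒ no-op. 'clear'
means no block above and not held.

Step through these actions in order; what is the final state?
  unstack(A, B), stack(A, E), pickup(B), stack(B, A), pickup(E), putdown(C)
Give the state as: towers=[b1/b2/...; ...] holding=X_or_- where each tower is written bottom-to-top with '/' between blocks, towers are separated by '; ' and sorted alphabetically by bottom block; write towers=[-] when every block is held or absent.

step 1 (unstack(A, B)): towers=[B; C/D/E] holding=A
step 2 (stack(A, E)): towers=[B; C/D/E/A] holding=-
step 3 (pickup(B)): towers=[C/D/E/A] holding=B
step 4 (stack(B, A)): towers=[C/D/E/A/B] holding=-
step 5 (pickup(E)) [no-op]: towers=[C/D/E/A/B] holding=-
step 6 (putdown(C)) [no-op]: towers=[C/D/E/A/B] holding=-

towers=[C/D/E/A/B] holding=-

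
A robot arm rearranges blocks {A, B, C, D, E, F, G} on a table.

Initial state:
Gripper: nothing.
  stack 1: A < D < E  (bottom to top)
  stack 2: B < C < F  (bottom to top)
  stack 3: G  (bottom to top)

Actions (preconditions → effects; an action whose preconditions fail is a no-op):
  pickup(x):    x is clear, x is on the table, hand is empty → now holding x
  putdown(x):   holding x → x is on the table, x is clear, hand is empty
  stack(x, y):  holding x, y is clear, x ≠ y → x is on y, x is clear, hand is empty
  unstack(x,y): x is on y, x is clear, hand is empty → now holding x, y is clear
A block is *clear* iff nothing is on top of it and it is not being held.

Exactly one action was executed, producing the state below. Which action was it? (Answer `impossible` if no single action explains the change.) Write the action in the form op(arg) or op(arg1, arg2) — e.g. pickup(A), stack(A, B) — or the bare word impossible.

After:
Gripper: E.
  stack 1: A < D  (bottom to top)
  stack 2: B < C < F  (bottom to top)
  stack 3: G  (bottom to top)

target: towers=[A/D; B/C/F; G] holding=E
     unstack(F, C) → towers=[A/D/E; B/C; G] holding=F
         pickup(G) → towers=[A/D/E; B/C/F] holding=G
     unstack(E, D) → towers=[A/D; B/C/F; G] holding=E  ← match

unstack(E, D)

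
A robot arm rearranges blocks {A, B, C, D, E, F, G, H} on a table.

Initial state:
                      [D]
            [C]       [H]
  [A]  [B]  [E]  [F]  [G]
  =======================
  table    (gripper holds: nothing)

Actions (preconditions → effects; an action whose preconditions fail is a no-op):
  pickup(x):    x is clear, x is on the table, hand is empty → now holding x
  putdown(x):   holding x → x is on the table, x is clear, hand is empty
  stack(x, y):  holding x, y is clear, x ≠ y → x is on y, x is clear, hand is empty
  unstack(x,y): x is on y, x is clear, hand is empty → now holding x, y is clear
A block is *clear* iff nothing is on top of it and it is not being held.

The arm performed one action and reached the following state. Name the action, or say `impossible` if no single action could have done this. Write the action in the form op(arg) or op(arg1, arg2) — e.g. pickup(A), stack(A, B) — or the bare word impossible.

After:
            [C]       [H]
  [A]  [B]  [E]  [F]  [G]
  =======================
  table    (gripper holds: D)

unstack(D, H)

target: towers=[A; B; E/C; F; G/H] holding=D
         pickup(A) → towers=[B; E/C; F; G/H/D] holding=A
         pickup(B) → towers=[A; E/C; F; G/H/D] holding=B
         pickup(F) → towers=[A; B; E/C; G/H/D] holding=F
     unstack(D, H) → towers=[A; B; E/C; F; G/H] holding=D  ← match
     unstack(C, E) → towers=[A; B; E; F; G/H/D] holding=C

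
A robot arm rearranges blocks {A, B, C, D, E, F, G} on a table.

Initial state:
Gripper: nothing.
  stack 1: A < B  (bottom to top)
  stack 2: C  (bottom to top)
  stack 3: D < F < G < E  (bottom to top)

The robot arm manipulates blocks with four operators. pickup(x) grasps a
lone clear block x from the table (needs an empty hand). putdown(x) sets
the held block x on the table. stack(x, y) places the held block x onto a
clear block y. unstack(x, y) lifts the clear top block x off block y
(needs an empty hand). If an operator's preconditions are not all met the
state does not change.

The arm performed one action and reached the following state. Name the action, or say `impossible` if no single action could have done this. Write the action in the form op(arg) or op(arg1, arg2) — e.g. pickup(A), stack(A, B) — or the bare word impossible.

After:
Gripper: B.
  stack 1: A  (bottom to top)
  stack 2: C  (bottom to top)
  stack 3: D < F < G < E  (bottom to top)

target: towers=[A; C; D/F/G/E] holding=B
     unstack(B, A) → towers=[A; C; D/F/G/E] holding=B  ← match
     unstack(E, G) → towers=[A/B; C; D/F/G] holding=E
         pickup(C) → towers=[A/B; D/F/G/E] holding=C

unstack(B, A)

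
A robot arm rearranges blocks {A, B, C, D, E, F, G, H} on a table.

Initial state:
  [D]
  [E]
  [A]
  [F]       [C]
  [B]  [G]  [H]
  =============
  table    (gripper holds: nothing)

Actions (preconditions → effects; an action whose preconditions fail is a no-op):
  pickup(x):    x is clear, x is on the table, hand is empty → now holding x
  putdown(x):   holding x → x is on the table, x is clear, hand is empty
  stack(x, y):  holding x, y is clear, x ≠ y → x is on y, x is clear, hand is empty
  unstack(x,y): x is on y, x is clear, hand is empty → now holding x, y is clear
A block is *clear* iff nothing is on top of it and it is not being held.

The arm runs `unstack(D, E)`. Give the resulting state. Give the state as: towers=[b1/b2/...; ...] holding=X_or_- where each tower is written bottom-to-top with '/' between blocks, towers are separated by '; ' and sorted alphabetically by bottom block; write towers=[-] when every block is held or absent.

before: towers=[B/F/A/E/D; G; H/C] holding=-
pre[unstack(D, E)]: on(D,E) yes, clear(D) yes, handempty yes
all met → apply unstack(D, E)
after:  towers=[B/F/A/E; G; H/C] holding=D

towers=[B/F/A/E; G; H/C] holding=D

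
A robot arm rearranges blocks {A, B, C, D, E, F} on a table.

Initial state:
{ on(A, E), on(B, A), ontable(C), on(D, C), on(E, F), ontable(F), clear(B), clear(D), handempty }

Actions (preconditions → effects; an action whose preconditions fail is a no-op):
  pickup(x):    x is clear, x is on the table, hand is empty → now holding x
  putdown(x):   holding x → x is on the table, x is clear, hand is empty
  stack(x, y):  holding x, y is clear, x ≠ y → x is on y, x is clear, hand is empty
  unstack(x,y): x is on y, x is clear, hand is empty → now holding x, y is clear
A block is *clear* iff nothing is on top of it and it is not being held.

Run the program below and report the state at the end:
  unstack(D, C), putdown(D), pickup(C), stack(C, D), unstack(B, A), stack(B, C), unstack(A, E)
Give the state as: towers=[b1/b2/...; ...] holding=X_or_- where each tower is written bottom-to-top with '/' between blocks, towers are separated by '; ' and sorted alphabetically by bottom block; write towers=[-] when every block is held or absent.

step 1 (unstack(D, C)): towers=[C; F/E/A/B] holding=D
step 2 (putdown(D)): towers=[C; D; F/E/A/B] holding=-
step 3 (pickup(C)): towers=[D; F/E/A/B] holding=C
step 4 (stack(C, D)): towers=[D/C; F/E/A/B] holding=-
step 5 (unstack(B, A)): towers=[D/C; F/E/A] holding=B
step 6 (stack(B, C)): towers=[D/C/B; F/E/A] holding=-
step 7 (unstack(A, E)): towers=[D/C/B; F/E] holding=A

towers=[D/C/B; F/E] holding=A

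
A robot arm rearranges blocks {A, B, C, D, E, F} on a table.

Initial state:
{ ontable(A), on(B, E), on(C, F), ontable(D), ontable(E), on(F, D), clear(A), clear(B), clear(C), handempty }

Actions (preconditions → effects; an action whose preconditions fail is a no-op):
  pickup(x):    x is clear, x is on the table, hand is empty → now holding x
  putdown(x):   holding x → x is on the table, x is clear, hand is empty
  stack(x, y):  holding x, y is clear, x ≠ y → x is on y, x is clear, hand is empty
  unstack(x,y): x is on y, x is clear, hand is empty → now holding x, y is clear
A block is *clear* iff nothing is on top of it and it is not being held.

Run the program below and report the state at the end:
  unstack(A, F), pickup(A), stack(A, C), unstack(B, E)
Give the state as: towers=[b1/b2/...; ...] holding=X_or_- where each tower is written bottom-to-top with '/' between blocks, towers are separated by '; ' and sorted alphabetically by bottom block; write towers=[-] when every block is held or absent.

step 1 (unstack(A, F)) [no-op]: towers=[A; D/F/C; E/B] holding=-
step 2 (pickup(A)): towers=[D/F/C; E/B] holding=A
step 3 (stack(A, C)): towers=[D/F/C/A; E/B] holding=-
step 4 (unstack(B, E)): towers=[D/F/C/A; E] holding=B

towers=[D/F/C/A; E] holding=B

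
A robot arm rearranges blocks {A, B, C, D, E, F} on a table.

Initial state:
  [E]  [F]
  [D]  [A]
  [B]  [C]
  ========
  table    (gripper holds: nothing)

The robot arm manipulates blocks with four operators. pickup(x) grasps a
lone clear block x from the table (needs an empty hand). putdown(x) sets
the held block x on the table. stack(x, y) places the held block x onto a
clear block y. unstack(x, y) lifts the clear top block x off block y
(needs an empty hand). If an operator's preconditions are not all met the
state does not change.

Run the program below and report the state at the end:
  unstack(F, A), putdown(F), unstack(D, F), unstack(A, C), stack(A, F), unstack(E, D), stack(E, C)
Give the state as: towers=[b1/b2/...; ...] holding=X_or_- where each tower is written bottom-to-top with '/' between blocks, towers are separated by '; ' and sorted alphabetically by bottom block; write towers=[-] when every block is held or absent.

towers=[B/D; C/E; F/A] holding=-

step 1 (unstack(F, A)): towers=[B/D/E; C/A] holding=F
step 2 (putdown(F)): towers=[B/D/E; C/A; F] holding=-
step 3 (unstack(D, F)) [no-op]: towers=[B/D/E; C/A; F] holding=-
step 4 (unstack(A, C)): towers=[B/D/E; C; F] holding=A
step 5 (stack(A, F)): towers=[B/D/E; C; F/A] holding=-
step 6 (unstack(E, D)): towers=[B/D; C; F/A] holding=E
step 7 (stack(E, C)): towers=[B/D; C/E; F/A] holding=-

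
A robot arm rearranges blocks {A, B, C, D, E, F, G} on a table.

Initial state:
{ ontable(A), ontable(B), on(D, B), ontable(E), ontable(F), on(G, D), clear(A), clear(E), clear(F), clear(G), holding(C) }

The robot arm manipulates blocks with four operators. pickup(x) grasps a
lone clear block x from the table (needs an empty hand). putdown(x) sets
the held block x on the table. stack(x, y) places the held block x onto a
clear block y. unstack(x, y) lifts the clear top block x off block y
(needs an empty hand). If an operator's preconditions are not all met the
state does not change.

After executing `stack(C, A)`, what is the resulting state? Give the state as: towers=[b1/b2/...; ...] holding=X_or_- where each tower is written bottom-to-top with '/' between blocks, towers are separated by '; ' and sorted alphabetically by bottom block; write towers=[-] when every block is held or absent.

towers=[A/C; B/D/G; E; F] holding=-

before: towers=[A; B/D/G; E; F] holding=C
pre[stack(C, A)]: holding(C) ok, clear(A) ok, C≠A ok
all met → apply stack(C, A)
after:  towers=[A/C; B/D/G; E; F] holding=-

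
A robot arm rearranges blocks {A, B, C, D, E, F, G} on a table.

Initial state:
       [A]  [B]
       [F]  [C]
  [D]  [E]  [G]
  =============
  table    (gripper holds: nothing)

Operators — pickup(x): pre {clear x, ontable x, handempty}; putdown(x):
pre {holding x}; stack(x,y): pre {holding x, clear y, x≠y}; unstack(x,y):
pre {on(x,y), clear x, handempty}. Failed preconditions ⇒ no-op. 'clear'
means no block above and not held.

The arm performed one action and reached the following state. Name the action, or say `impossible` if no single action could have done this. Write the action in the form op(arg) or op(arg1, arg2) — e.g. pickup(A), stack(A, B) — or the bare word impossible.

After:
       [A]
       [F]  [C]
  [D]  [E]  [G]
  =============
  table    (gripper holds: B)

unstack(B, C)

target: towers=[D; E/F/A; G/C] holding=B
     unstack(B, C) → towers=[D; E/F/A; G/C] holding=B  ← match
         pickup(D) → towers=[E/F/A; G/C/B] holding=D
     unstack(A, F) → towers=[D; E/F; G/C/B] holding=A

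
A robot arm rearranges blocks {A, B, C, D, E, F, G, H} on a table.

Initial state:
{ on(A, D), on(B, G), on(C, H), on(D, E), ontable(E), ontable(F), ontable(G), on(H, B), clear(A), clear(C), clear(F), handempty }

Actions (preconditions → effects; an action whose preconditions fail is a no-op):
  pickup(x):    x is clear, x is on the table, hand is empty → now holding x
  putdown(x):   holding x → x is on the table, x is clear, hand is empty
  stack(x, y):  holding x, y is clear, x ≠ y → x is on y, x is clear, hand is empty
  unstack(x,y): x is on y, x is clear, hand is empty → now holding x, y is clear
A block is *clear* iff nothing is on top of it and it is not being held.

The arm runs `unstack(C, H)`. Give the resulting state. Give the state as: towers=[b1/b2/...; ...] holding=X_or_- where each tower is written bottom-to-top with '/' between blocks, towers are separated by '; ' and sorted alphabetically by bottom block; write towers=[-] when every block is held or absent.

before: towers=[E/D/A; F; G/B/H/C] holding=-
pre[unstack(C, H)]: on(C,H) yes, clear(C) yes, handempty yes
all met → apply unstack(C, H)
after:  towers=[E/D/A; F; G/B/H] holding=C

towers=[E/D/A; F; G/B/H] holding=C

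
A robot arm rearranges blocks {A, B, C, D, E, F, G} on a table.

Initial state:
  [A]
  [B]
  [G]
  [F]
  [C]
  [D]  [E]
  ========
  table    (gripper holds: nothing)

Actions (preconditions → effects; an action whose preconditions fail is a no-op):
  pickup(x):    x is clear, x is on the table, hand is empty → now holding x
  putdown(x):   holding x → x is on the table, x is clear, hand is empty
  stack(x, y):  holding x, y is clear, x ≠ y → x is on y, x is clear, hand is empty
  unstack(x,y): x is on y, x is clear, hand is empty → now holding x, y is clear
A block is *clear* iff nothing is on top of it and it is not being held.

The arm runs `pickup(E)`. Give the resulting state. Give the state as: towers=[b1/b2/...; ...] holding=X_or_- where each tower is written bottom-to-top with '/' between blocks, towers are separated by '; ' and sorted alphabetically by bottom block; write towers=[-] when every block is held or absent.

towers=[D/C/F/G/B/A] holding=E

before: towers=[D/C/F/G/B/A; E] holding=-
pre[pickup(E)]: clear(E) yes, ontable(E) yes, handempty yes
all met → apply pickup(E)
after:  towers=[D/C/F/G/B/A] holding=E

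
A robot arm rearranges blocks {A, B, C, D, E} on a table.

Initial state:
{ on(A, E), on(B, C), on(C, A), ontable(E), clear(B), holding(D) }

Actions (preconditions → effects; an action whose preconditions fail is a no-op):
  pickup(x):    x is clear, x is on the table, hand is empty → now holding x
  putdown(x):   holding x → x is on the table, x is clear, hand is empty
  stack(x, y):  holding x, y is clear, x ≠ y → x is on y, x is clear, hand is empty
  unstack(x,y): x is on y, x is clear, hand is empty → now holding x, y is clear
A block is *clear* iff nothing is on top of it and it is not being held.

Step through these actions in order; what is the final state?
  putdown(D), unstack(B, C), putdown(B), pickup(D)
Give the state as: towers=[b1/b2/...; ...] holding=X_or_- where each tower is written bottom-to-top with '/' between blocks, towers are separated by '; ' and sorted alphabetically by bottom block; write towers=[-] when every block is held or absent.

towers=[B; E/A/C] holding=D

step 1 (putdown(D)): towers=[D; E/A/C/B] holding=-
step 2 (unstack(B, C)): towers=[D; E/A/C] holding=B
step 3 (putdown(B)): towers=[B; D; E/A/C] holding=-
step 4 (pickup(D)): towers=[B; E/A/C] holding=D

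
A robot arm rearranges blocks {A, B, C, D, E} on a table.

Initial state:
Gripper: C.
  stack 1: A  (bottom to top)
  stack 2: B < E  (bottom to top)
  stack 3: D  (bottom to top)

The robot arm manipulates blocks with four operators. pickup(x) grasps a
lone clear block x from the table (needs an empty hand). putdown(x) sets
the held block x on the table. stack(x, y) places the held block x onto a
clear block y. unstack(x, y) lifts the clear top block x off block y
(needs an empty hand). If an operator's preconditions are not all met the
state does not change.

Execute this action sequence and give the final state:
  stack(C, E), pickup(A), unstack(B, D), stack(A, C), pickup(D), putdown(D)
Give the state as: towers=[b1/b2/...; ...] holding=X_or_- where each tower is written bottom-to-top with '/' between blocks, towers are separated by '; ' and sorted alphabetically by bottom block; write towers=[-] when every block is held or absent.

step 1 (stack(C, E)): towers=[A; B/E/C; D] holding=-
step 2 (pickup(A)): towers=[B/E/C; D] holding=A
step 3 (unstack(B, D)) [no-op]: towers=[B/E/C; D] holding=A
step 4 (stack(A, C)): towers=[B/E/C/A; D] holding=-
step 5 (pickup(D)): towers=[B/E/C/A] holding=D
step 6 (putdown(D)): towers=[B/E/C/A; D] holding=-

towers=[B/E/C/A; D] holding=-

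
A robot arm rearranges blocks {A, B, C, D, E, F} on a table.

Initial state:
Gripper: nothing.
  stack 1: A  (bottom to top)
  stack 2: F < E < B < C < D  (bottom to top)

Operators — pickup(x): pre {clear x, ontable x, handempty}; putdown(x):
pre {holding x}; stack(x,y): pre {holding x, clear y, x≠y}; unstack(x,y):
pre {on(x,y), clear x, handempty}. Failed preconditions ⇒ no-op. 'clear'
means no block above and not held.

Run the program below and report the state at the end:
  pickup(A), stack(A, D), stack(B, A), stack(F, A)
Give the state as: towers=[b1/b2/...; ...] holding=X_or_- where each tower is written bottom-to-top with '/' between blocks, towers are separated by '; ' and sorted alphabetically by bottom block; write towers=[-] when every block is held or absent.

towers=[F/E/B/C/D/A] holding=-

step 1 (pickup(A)): towers=[F/E/B/C/D] holding=A
step 2 (stack(A, D)): towers=[F/E/B/C/D/A] holding=-
step 3 (stack(B, A)) [no-op]: towers=[F/E/B/C/D/A] holding=-
step 4 (stack(F, A)) [no-op]: towers=[F/E/B/C/D/A] holding=-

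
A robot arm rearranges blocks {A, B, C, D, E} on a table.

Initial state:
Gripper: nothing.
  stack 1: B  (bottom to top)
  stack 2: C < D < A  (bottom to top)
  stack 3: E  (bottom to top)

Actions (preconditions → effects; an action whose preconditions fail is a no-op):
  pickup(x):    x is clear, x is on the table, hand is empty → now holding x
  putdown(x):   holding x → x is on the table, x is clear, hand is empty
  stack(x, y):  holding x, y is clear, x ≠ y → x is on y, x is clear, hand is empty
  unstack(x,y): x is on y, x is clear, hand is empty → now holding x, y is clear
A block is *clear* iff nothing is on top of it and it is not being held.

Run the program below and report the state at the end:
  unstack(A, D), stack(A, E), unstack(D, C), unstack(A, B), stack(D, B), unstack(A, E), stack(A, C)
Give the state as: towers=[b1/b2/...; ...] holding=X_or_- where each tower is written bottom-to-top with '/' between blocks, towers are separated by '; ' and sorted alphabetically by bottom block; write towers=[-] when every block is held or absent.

step 1 (unstack(A, D)): towers=[B; C/D; E] holding=A
step 2 (stack(A, E)): towers=[B; C/D; E/A] holding=-
step 3 (unstack(D, C)): towers=[B; C; E/A] holding=D
step 4 (unstack(A, B)) [no-op]: towers=[B; C; E/A] holding=D
step 5 (stack(D, B)): towers=[B/D; C; E/A] holding=-
step 6 (unstack(A, E)): towers=[B/D; C; E] holding=A
step 7 (stack(A, C)): towers=[B/D; C/A; E] holding=-

towers=[B/D; C/A; E] holding=-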